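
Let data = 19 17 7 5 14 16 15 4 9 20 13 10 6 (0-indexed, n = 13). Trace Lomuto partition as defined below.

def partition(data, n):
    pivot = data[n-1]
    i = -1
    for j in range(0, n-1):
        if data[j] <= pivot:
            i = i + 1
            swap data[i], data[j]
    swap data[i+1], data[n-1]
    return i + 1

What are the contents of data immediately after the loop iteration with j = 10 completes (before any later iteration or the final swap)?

5 4 7 19 14 16 15 17 9 20 13 10 6

pivot = data[12] = 6; i = -1
j=0: data[0]=19 > 6 → no swap
j=1: data[1]=17 > 6 → no swap
j=2: data[2]=7 > 6 → no swap
j=3: data[3]=5 ≤ 6 → i=0, swap data[0],data[3] → 5 17 7 19 14 16 15 4 9 20 13 10 6
j=4: data[4]=14 > 6 → no swap
j=5: data[5]=16 > 6 → no swap
j=6: data[6]=15 > 6 → no swap
j=7: data[7]=4 ≤ 6 → i=1, swap data[1],data[7] → 5 4 7 19 14 16 15 17 9 20 13 10 6
j=8: data[8]=9 > 6 → no swap
j=9: data[9]=20 > 6 → no swap
j=10: data[10]=13 > 6 → no swap
(after j=10) data = 5 4 7 19 14 16 15 17 9 20 13 10 6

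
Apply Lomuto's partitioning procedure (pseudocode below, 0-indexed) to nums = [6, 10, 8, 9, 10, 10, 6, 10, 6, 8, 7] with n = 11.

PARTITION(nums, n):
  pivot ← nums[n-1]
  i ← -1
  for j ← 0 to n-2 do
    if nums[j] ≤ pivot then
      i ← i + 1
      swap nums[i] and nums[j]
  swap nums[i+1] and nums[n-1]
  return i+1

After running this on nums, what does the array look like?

[6, 6, 6, 7, 10, 10, 10, 10, 8, 8, 9]

pivot = nums[10] = 7; i = -1
j=0: nums[0]=6 ≤ 7 → i=0, swap nums[0],nums[0] (no change) → [6, 10, 8, 9, 10, 10, 6, 10, 6, 8, 7]
j=1: nums[1]=10 > 7 → no swap
j=2: nums[2]=8 > 7 → no swap
j=3: nums[3]=9 > 7 → no swap
j=4: nums[4]=10 > 7 → no swap
j=5: nums[5]=10 > 7 → no swap
j=6: nums[6]=6 ≤ 7 → i=1, swap nums[1],nums[6] → [6, 6, 8, 9, 10, 10, 10, 10, 6, 8, 7]
j=7: nums[7]=10 > 7 → no swap
j=8: nums[8]=6 ≤ 7 → i=2, swap nums[2],nums[8] → [6, 6, 6, 9, 10, 10, 10, 10, 8, 8, 7]
j=9: nums[9]=8 > 7 → no swap
final swap nums[3],nums[10] → [6, 6, 6, 7, 10, 10, 10, 10, 8, 8, 9]; return 3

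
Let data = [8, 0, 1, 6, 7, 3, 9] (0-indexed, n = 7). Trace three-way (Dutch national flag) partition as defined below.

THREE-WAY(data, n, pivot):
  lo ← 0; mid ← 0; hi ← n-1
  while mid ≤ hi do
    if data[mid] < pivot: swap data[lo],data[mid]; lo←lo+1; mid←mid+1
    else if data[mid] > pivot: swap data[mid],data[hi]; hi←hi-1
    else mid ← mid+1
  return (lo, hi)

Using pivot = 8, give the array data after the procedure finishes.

[0, 1, 6, 7, 3, 8, 9]

lo=0 mid=0 hi=6
8=8: mid=1
0<8: swap(0,1), lo=1 mid=2 ⇒ [0, 8, 1, 6, 7, 3, 9]
1<8: swap(1,2), lo=2 mid=3 ⇒ [0, 1, 8, 6, 7, 3, 9]
6<8: swap(2,3), lo=3 mid=4 ⇒ [0, 1, 6, 8, 7, 3, 9]
7<8: swap(3,4), lo=4 mid=5 ⇒ [0, 1, 6, 7, 8, 3, 9]
3<8: swap(4,5), lo=5 mid=6 ⇒ [0, 1, 6, 7, 3, 8, 9]
9>8: swap(6,6), hi=5 ⇒ [0, 1, 6, 7, 3, 8, 9]
done. lo=5 hi=5; data=[0, 1, 6, 7, 3, 8, 9]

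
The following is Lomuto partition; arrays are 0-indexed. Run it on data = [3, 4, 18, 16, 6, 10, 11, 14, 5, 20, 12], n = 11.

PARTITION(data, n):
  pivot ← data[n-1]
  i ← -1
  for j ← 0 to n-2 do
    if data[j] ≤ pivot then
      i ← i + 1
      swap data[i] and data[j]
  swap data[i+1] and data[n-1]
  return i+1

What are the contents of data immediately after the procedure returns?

[3, 4, 6, 10, 11, 5, 12, 14, 16, 20, 18]

pivot = data[10] = 12; i = -1
j=0: data[0]=3 ≤ 12 → i=0, swap data[0],data[0] (no change) → [3, 4, 18, 16, 6, 10, 11, 14, 5, 20, 12]
j=1: data[1]=4 ≤ 12 → i=1, swap data[1],data[1] (no change) → [3, 4, 18, 16, 6, 10, 11, 14, 5, 20, 12]
j=2: data[2]=18 > 12 → no swap
j=3: data[3]=16 > 12 → no swap
j=4: data[4]=6 ≤ 12 → i=2, swap data[2],data[4] → [3, 4, 6, 16, 18, 10, 11, 14, 5, 20, 12]
j=5: data[5]=10 ≤ 12 → i=3, swap data[3],data[5] → [3, 4, 6, 10, 18, 16, 11, 14, 5, 20, 12]
j=6: data[6]=11 ≤ 12 → i=4, swap data[4],data[6] → [3, 4, 6, 10, 11, 16, 18, 14, 5, 20, 12]
j=7: data[7]=14 > 12 → no swap
j=8: data[8]=5 ≤ 12 → i=5, swap data[5],data[8] → [3, 4, 6, 10, 11, 5, 18, 14, 16, 20, 12]
j=9: data[9]=20 > 12 → no swap
final swap data[6],data[10] → [3, 4, 6, 10, 11, 5, 12, 14, 16, 20, 18]; return 6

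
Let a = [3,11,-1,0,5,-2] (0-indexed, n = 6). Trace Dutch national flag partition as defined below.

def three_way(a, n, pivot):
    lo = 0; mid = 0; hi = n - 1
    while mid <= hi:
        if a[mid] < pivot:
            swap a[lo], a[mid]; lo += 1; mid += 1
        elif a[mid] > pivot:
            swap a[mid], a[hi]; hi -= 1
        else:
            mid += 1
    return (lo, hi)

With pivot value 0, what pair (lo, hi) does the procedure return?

lo=0 mid=0 hi=5
3>0: swap(0,5), hi=4 ⇒ [-2,11,-1,0,5,3]
-2<0: swap(0,0), lo=1 mid=1 ⇒ [-2,11,-1,0,5,3]
11>0: swap(1,4), hi=3 ⇒ [-2,5,-1,0,11,3]
5>0: swap(1,3), hi=2 ⇒ [-2,0,-1,5,11,3]
0=0: mid=2
-1<0: swap(1,2), lo=2 mid=3 ⇒ [-2,-1,0,5,11,3]
done. lo=2 hi=2; a=[-2,-1,0,5,11,3]

(2, 2)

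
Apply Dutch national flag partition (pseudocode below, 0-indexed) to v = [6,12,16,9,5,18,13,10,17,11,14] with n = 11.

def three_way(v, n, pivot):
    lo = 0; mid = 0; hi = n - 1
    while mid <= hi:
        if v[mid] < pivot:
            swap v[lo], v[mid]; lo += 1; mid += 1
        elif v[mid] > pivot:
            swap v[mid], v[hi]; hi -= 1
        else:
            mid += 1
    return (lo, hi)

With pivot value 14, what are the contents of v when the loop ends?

[6,12,9,5,11,13,10,14,17,18,16]

pivot = 14; lo=0, mid=0, hi=10
v[mid]=6<14: swap v[0],v[0]; lo=1,mid=1 → [6,12,16,9,5,18,13,10,17,11,14]
v[mid]=12<14: swap v[1],v[1]; lo=2,mid=2 → [6,12,16,9,5,18,13,10,17,11,14]
v[mid]=16>14: swap v[2],v[10]; hi=9 → [6,12,14,9,5,18,13,10,17,11,16]
v[mid]=14=14: mid=3
v[mid]=9<14: swap v[2],v[3]; lo=3,mid=4 → [6,12,9,14,5,18,13,10,17,11,16]
v[mid]=5<14: swap v[3],v[4]; lo=4,mid=5 → [6,12,9,5,14,18,13,10,17,11,16]
v[mid]=18>14: swap v[5],v[9]; hi=8 → [6,12,9,5,14,11,13,10,17,18,16]
v[mid]=11<14: swap v[4],v[5]; lo=5,mid=6 → [6,12,9,5,11,14,13,10,17,18,16]
v[mid]=13<14: swap v[5],v[6]; lo=6,mid=7 → [6,12,9,5,11,13,14,10,17,18,16]
v[mid]=10<14: swap v[6],v[7]; lo=7,mid=8 → [6,12,9,5,11,13,10,14,17,18,16]
v[mid]=17>14: swap v[8],v[8]; hi=7 → [6,12,9,5,11,13,10,14,17,18,16]
end: lo=7, hi=7; v = [6,12,9,5,11,13,10,14,17,18,16]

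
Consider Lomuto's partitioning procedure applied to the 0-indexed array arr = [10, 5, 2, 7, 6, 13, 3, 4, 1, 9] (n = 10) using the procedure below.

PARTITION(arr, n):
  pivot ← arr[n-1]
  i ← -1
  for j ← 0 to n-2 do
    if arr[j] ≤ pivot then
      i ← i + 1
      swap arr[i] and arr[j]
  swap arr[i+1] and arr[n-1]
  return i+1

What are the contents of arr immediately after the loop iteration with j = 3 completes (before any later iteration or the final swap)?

[5, 2, 7, 10, 6, 13, 3, 4, 1, 9]

pivot = arr[9] = 9; i = -1
j=0: arr[0]=10 > 9 → no swap
j=1: arr[1]=5 ≤ 9 → i=0, swap arr[0],arr[1] → [5, 10, 2, 7, 6, 13, 3, 4, 1, 9]
j=2: arr[2]=2 ≤ 9 → i=1, swap arr[1],arr[2] → [5, 2, 10, 7, 6, 13, 3, 4, 1, 9]
j=3: arr[3]=7 ≤ 9 → i=2, swap arr[2],arr[3] → [5, 2, 7, 10, 6, 13, 3, 4, 1, 9]
(after j=3) arr = [5, 2, 7, 10, 6, 13, 3, 4, 1, 9]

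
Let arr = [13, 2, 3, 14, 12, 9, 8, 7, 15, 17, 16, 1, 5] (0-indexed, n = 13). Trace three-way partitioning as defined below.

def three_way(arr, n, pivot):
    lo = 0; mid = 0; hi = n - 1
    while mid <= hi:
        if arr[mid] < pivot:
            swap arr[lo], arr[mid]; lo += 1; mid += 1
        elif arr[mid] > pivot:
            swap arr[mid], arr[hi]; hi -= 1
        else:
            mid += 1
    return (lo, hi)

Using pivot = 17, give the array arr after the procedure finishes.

[13, 2, 3, 14, 12, 9, 8, 7, 15, 16, 1, 5, 17]

pivot = 17; lo=0, mid=0, hi=12
arr[mid]=13<17: swap arr[0],arr[0]; lo=1,mid=1 → [13, 2, 3, 14, 12, 9, 8, 7, 15, 17, 16, 1, 5]
arr[mid]=2<17: swap arr[1],arr[1]; lo=2,mid=2 → [13, 2, 3, 14, 12, 9, 8, 7, 15, 17, 16, 1, 5]
arr[mid]=3<17: swap arr[2],arr[2]; lo=3,mid=3 → [13, 2, 3, 14, 12, 9, 8, 7, 15, 17, 16, 1, 5]
arr[mid]=14<17: swap arr[3],arr[3]; lo=4,mid=4 → [13, 2, 3, 14, 12, 9, 8, 7, 15, 17, 16, 1, 5]
arr[mid]=12<17: swap arr[4],arr[4]; lo=5,mid=5 → [13, 2, 3, 14, 12, 9, 8, 7, 15, 17, 16, 1, 5]
arr[mid]=9<17: swap arr[5],arr[5]; lo=6,mid=6 → [13, 2, 3, 14, 12, 9, 8, 7, 15, 17, 16, 1, 5]
arr[mid]=8<17: swap arr[6],arr[6]; lo=7,mid=7 → [13, 2, 3, 14, 12, 9, 8, 7, 15, 17, 16, 1, 5]
arr[mid]=7<17: swap arr[7],arr[7]; lo=8,mid=8 → [13, 2, 3, 14, 12, 9, 8, 7, 15, 17, 16, 1, 5]
arr[mid]=15<17: swap arr[8],arr[8]; lo=9,mid=9 → [13, 2, 3, 14, 12, 9, 8, 7, 15, 17, 16, 1, 5]
arr[mid]=17=17: mid=10
arr[mid]=16<17: swap arr[9],arr[10]; lo=10,mid=11 → [13, 2, 3, 14, 12, 9, 8, 7, 15, 16, 17, 1, 5]
arr[mid]=1<17: swap arr[10],arr[11]; lo=11,mid=12 → [13, 2, 3, 14, 12, 9, 8, 7, 15, 16, 1, 17, 5]
arr[mid]=5<17: swap arr[11],arr[12]; lo=12,mid=13 → [13, 2, 3, 14, 12, 9, 8, 7, 15, 16, 1, 5, 17]
end: lo=12, hi=12; arr = [13, 2, 3, 14, 12, 9, 8, 7, 15, 16, 1, 5, 17]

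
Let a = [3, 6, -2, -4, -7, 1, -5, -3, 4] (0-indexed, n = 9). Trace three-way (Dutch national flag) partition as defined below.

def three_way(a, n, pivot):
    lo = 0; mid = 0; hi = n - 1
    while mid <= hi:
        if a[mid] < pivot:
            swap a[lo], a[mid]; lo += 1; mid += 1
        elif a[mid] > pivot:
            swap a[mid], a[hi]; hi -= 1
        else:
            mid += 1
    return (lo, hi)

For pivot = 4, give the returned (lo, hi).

(7, 7)

pivot = 4; lo=0, mid=0, hi=8
a[mid]=3<4: swap a[0],a[0]; lo=1,mid=1 → [3, 6, -2, -4, -7, 1, -5, -3, 4]
a[mid]=6>4: swap a[1],a[8]; hi=7 → [3, 4, -2, -4, -7, 1, -5, -3, 6]
a[mid]=4=4: mid=2
a[mid]=-2<4: swap a[1],a[2]; lo=2,mid=3 → [3, -2, 4, -4, -7, 1, -5, -3, 6]
a[mid]=-4<4: swap a[2],a[3]; lo=3,mid=4 → [3, -2, -4, 4, -7, 1, -5, -3, 6]
a[mid]=-7<4: swap a[3],a[4]; lo=4,mid=5 → [3, -2, -4, -7, 4, 1, -5, -3, 6]
a[mid]=1<4: swap a[4],a[5]; lo=5,mid=6 → [3, -2, -4, -7, 1, 4, -5, -3, 6]
a[mid]=-5<4: swap a[5],a[6]; lo=6,mid=7 → [3, -2, -4, -7, 1, -5, 4, -3, 6]
a[mid]=-3<4: swap a[6],a[7]; lo=7,mid=8 → [3, -2, -4, -7, 1, -5, -3, 4, 6]
end: lo=7, hi=7; a = [3, -2, -4, -7, 1, -5, -3, 4, 6]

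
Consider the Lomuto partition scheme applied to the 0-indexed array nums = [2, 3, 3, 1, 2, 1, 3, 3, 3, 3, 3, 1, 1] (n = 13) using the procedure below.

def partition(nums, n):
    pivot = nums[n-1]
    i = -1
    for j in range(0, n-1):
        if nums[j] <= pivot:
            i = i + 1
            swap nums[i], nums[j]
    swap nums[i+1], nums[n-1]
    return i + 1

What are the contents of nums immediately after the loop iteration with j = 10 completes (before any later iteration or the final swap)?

[1, 1, 3, 2, 2, 3, 3, 3, 3, 3, 3, 1, 1]

pivot = nums[12] = 1; i = -1
j=0: nums[0]=2 > 1 → no swap
j=1: nums[1]=3 > 1 → no swap
j=2: nums[2]=3 > 1 → no swap
j=3: nums[3]=1 ≤ 1 → i=0, swap nums[0],nums[3] → [1, 3, 3, 2, 2, 1, 3, 3, 3, 3, 3, 1, 1]
j=4: nums[4]=2 > 1 → no swap
j=5: nums[5]=1 ≤ 1 → i=1, swap nums[1],nums[5] → [1, 1, 3, 2, 2, 3, 3, 3, 3, 3, 3, 1, 1]
j=6: nums[6]=3 > 1 → no swap
j=7: nums[7]=3 > 1 → no swap
j=8: nums[8]=3 > 1 → no swap
j=9: nums[9]=3 > 1 → no swap
j=10: nums[10]=3 > 1 → no swap
(after j=10) nums = [1, 1, 3, 2, 2, 3, 3, 3, 3, 3, 3, 1, 1]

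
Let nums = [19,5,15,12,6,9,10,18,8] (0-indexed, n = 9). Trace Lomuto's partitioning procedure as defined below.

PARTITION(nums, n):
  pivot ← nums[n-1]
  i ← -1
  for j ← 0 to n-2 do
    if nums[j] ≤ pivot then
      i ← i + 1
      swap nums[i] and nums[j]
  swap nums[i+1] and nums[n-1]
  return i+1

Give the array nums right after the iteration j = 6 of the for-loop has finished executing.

[5,6,15,12,19,9,10,18,8]

pivot = nums[8] = 8; i = -1
j=0: nums[0]=19 > 8 → no swap
j=1: nums[1]=5 ≤ 8 → i=0, swap nums[0],nums[1] → [5,19,15,12,6,9,10,18,8]
j=2: nums[2]=15 > 8 → no swap
j=3: nums[3]=12 > 8 → no swap
j=4: nums[4]=6 ≤ 8 → i=1, swap nums[1],nums[4] → [5,6,15,12,19,9,10,18,8]
j=5: nums[5]=9 > 8 → no swap
j=6: nums[6]=10 > 8 → no swap
(after j=6) nums = [5,6,15,12,19,9,10,18,8]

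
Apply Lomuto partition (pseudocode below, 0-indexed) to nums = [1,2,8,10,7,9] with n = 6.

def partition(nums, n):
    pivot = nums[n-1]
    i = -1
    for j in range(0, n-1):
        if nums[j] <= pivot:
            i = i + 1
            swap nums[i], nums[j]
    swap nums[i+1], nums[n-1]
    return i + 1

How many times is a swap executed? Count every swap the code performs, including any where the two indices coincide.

pivot = nums[5] = 9; i = -1
j=0: nums[0]=1 ≤ 9 → i=0, swap nums[0],nums[0] (no change) → [1,2,8,10,7,9]
j=1: nums[1]=2 ≤ 9 → i=1, swap nums[1],nums[1] (no change) → [1,2,8,10,7,9]
j=2: nums[2]=8 ≤ 9 → i=2, swap nums[2],nums[2] (no change) → [1,2,8,10,7,9]
j=3: nums[3]=10 > 9 → no swap
j=4: nums[4]=7 ≤ 9 → i=3, swap nums[3],nums[4] → [1,2,8,7,10,9]
final swap nums[4],nums[5] → [1,2,8,7,9,10]; return 4

5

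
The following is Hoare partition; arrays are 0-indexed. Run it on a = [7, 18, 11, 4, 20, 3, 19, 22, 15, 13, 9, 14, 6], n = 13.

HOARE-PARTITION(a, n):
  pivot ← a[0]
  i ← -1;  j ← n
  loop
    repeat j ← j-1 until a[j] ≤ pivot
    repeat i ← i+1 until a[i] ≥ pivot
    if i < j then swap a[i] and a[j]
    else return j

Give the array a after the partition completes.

[6, 3, 4, 11, 20, 18, 19, 22, 15, 13, 9, 14, 7]

pivot = a[0] = 7; i = -1, j = 13
j→12 (a[12]=6≤7), i→0 (a[0]=7≥7); i<j, swap → [6, 18, 11, 4, 20, 3, 19, 22, 15, 13, 9, 14, 7]
j→5 (a[5]=3≤7), i→1 (a[1]=18≥7); i<j, swap → [6, 3, 11, 4, 20, 18, 19, 22, 15, 13, 9, 14, 7]
j→3 (a[3]=4≤7), i→2 (a[2]=11≥7); i<j, swap → [6, 3, 4, 11, 20, 18, 19, 22, 15, 13, 9, 14, 7]
j→2, i→3; i≥j, return j=2. a = [6, 3, 4, 11, 20, 18, 19, 22, 15, 13, 9, 14, 7]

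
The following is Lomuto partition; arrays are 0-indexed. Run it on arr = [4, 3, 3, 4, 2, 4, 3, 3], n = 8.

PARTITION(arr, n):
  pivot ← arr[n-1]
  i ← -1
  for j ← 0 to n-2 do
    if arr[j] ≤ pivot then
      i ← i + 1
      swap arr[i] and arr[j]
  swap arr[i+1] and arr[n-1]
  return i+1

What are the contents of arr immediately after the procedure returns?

pivot = arr[7] = 3; i = -1
j=0: arr[0]=4 > 3 → no swap
j=1: arr[1]=3 ≤ 3 → i=0, swap arr[0],arr[1] → [3, 4, 3, 4, 2, 4, 3, 3]
j=2: arr[2]=3 ≤ 3 → i=1, swap arr[1],arr[2] → [3, 3, 4, 4, 2, 4, 3, 3]
j=3: arr[3]=4 > 3 → no swap
j=4: arr[4]=2 ≤ 3 → i=2, swap arr[2],arr[4] → [3, 3, 2, 4, 4, 4, 3, 3]
j=5: arr[5]=4 > 3 → no swap
j=6: arr[6]=3 ≤ 3 → i=3, swap arr[3],arr[6] → [3, 3, 2, 3, 4, 4, 4, 3]
final swap arr[4],arr[7] → [3, 3, 2, 3, 3, 4, 4, 4]; return 4

[3, 3, 2, 3, 3, 4, 4, 4]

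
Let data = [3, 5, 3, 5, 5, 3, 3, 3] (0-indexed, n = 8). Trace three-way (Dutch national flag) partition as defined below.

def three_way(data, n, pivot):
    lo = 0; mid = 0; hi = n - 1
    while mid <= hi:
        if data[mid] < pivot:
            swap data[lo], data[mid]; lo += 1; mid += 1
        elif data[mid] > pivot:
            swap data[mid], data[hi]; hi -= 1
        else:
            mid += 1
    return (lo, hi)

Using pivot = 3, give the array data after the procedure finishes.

[3, 3, 3, 3, 3, 5, 5, 5]

pivot = 3; lo=0, mid=0, hi=7
data[mid]=3=3: mid=1
data[mid]=5>3: swap data[1],data[7]; hi=6 → [3, 3, 3, 5, 5, 3, 3, 5]
data[mid]=3=3: mid=2
data[mid]=3=3: mid=3
data[mid]=5>3: swap data[3],data[6]; hi=5 → [3, 3, 3, 3, 5, 3, 5, 5]
data[mid]=3=3: mid=4
data[mid]=5>3: swap data[4],data[5]; hi=4 → [3, 3, 3, 3, 3, 5, 5, 5]
data[mid]=3=3: mid=5
end: lo=0, hi=4; data = [3, 3, 3, 3, 3, 5, 5, 5]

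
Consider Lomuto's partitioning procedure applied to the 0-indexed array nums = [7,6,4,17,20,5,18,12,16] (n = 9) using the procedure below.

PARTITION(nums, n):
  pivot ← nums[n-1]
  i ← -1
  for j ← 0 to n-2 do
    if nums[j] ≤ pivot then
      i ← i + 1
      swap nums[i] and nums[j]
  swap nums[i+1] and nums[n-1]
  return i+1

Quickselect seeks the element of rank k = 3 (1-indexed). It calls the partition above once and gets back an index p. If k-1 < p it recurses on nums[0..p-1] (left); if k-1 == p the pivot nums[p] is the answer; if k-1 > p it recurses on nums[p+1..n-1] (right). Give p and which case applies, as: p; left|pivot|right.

pivot = nums[8] = 16; i = -1
j=0: nums[0]=7 ≤ 16 → i=0, swap nums[0],nums[0] (no change) → [7,6,4,17,20,5,18,12,16]
j=1: nums[1]=6 ≤ 16 → i=1, swap nums[1],nums[1] (no change) → [7,6,4,17,20,5,18,12,16]
j=2: nums[2]=4 ≤ 16 → i=2, swap nums[2],nums[2] (no change) → [7,6,4,17,20,5,18,12,16]
j=3: nums[3]=17 > 16 → no swap
j=4: nums[4]=20 > 16 → no swap
j=5: nums[5]=5 ≤ 16 → i=3, swap nums[3],nums[5] → [7,6,4,5,20,17,18,12,16]
j=6: nums[6]=18 > 16 → no swap
j=7: nums[7]=12 ≤ 16 → i=4, swap nums[4],nums[7] → [7,6,4,5,12,17,18,20,16]
final swap nums[5],nums[8] → [7,6,4,5,12,16,18,20,17]; return 5
p = 5; k-1 = 2 < 5 ⇒ left

5; left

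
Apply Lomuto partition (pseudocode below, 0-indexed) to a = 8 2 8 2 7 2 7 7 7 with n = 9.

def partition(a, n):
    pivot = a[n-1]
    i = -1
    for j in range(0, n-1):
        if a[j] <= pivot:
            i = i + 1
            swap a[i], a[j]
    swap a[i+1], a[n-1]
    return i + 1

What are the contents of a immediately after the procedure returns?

2 2 7 2 7 7 7 8 8

pivot = a[8] = 7; i = -1
j=0: a[0]=8 > 7 → no swap
j=1: a[1]=2 ≤ 7 → i=0, swap a[0],a[1] → 2 8 8 2 7 2 7 7 7
j=2: a[2]=8 > 7 → no swap
j=3: a[3]=2 ≤ 7 → i=1, swap a[1],a[3] → 2 2 8 8 7 2 7 7 7
j=4: a[4]=7 ≤ 7 → i=2, swap a[2],a[4] → 2 2 7 8 8 2 7 7 7
j=5: a[5]=2 ≤ 7 → i=3, swap a[3],a[5] → 2 2 7 2 8 8 7 7 7
j=6: a[6]=7 ≤ 7 → i=4, swap a[4],a[6] → 2 2 7 2 7 8 8 7 7
j=7: a[7]=7 ≤ 7 → i=5, swap a[5],a[7] → 2 2 7 2 7 7 8 8 7
final swap a[6],a[8] → 2 2 7 2 7 7 7 8 8; return 6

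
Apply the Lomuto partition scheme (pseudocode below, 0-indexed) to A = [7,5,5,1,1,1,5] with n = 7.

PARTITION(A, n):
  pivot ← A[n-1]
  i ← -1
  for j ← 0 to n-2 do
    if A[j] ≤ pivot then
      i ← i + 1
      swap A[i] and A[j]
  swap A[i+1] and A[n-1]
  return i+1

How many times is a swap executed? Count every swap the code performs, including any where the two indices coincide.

6

pivot=5, i=-1
j=0: 7>5, skip
j=1: 5≤5, i=0, swap(0,1) ⇒ [5,7,5,1,1,1,5]
j=2: 5≤5, i=1, swap(1,2) ⇒ [5,5,7,1,1,1,5]
j=3: 1≤5, i=2, swap(2,3) ⇒ [5,5,1,7,1,1,5]
j=4: 1≤5, i=3, swap(3,4) ⇒ [5,5,1,1,7,1,5]
j=5: 1≤5, i=4, swap(4,5) ⇒ [5,5,1,1,1,7,5]
swap(5,6) ⇒ [5,5,1,1,1,5,7]; return 5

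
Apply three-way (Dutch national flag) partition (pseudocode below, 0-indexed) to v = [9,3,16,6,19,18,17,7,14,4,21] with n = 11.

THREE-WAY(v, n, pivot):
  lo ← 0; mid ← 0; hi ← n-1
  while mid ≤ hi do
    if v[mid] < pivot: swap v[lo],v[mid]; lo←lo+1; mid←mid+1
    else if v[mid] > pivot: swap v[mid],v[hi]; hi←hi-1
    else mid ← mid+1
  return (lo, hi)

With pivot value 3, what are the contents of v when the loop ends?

lo=0 mid=0 hi=10
9>3: swap(0,10), hi=9 ⇒ [21,3,16,6,19,18,17,7,14,4,9]
21>3: swap(0,9), hi=8 ⇒ [4,3,16,6,19,18,17,7,14,21,9]
4>3: swap(0,8), hi=7 ⇒ [14,3,16,6,19,18,17,7,4,21,9]
14>3: swap(0,7), hi=6 ⇒ [7,3,16,6,19,18,17,14,4,21,9]
7>3: swap(0,6), hi=5 ⇒ [17,3,16,6,19,18,7,14,4,21,9]
17>3: swap(0,5), hi=4 ⇒ [18,3,16,6,19,17,7,14,4,21,9]
18>3: swap(0,4), hi=3 ⇒ [19,3,16,6,18,17,7,14,4,21,9]
19>3: swap(0,3), hi=2 ⇒ [6,3,16,19,18,17,7,14,4,21,9]
6>3: swap(0,2), hi=1 ⇒ [16,3,6,19,18,17,7,14,4,21,9]
16>3: swap(0,1), hi=0 ⇒ [3,16,6,19,18,17,7,14,4,21,9]
3=3: mid=1
done. lo=0 hi=0; v=[3,16,6,19,18,17,7,14,4,21,9]

[3,16,6,19,18,17,7,14,4,21,9]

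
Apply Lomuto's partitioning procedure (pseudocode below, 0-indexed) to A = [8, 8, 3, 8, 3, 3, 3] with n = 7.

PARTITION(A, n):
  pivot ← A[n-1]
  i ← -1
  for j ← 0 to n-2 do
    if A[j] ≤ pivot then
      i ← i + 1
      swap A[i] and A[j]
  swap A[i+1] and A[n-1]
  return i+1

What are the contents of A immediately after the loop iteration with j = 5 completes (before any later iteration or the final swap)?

[3, 3, 3, 8, 8, 8, 3]

pivot = A[6] = 3; i = -1
j=0: A[0]=8 > 3 → no swap
j=1: A[1]=8 > 3 → no swap
j=2: A[2]=3 ≤ 3 → i=0, swap A[0],A[2] → [3, 8, 8, 8, 3, 3, 3]
j=3: A[3]=8 > 3 → no swap
j=4: A[4]=3 ≤ 3 → i=1, swap A[1],A[4] → [3, 3, 8, 8, 8, 3, 3]
j=5: A[5]=3 ≤ 3 → i=2, swap A[2],A[5] → [3, 3, 3, 8, 8, 8, 3]
(after j=5) A = [3, 3, 3, 8, 8, 8, 3]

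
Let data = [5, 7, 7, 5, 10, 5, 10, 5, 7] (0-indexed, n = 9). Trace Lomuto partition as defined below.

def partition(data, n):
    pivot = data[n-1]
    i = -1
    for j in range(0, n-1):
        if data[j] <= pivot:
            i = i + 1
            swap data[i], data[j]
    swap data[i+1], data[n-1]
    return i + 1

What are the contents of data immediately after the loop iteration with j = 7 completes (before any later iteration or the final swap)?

pivot = data[8] = 7; i = -1
j=0: data[0]=5 ≤ 7 → i=0, swap data[0],data[0] (no change) → [5, 7, 7, 5, 10, 5, 10, 5, 7]
j=1: data[1]=7 ≤ 7 → i=1, swap data[1],data[1] (no change) → [5, 7, 7, 5, 10, 5, 10, 5, 7]
j=2: data[2]=7 ≤ 7 → i=2, swap data[2],data[2] (no change) → [5, 7, 7, 5, 10, 5, 10, 5, 7]
j=3: data[3]=5 ≤ 7 → i=3, swap data[3],data[3] (no change) → [5, 7, 7, 5, 10, 5, 10, 5, 7]
j=4: data[4]=10 > 7 → no swap
j=5: data[5]=5 ≤ 7 → i=4, swap data[4],data[5] → [5, 7, 7, 5, 5, 10, 10, 5, 7]
j=6: data[6]=10 > 7 → no swap
j=7: data[7]=5 ≤ 7 → i=5, swap data[5],data[7] → [5, 7, 7, 5, 5, 5, 10, 10, 7]
(after j=7) data = [5, 7, 7, 5, 5, 5, 10, 10, 7]

[5, 7, 7, 5, 5, 5, 10, 10, 7]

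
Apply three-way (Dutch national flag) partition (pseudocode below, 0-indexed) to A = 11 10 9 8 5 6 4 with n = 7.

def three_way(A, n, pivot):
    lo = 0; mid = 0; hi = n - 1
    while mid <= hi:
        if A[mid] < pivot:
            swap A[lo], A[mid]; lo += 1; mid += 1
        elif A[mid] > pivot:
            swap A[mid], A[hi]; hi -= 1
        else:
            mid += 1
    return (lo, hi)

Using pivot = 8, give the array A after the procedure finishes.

pivot = 8; lo=0, mid=0, hi=6
A[mid]=11>8: swap A[0],A[6]; hi=5 → 4 10 9 8 5 6 11
A[mid]=4<8: swap A[0],A[0]; lo=1,mid=1 → 4 10 9 8 5 6 11
A[mid]=10>8: swap A[1],A[5]; hi=4 → 4 6 9 8 5 10 11
A[mid]=6<8: swap A[1],A[1]; lo=2,mid=2 → 4 6 9 8 5 10 11
A[mid]=9>8: swap A[2],A[4]; hi=3 → 4 6 5 8 9 10 11
A[mid]=5<8: swap A[2],A[2]; lo=3,mid=3 → 4 6 5 8 9 10 11
A[mid]=8=8: mid=4
end: lo=3, hi=3; A = 4 6 5 8 9 10 11

4 6 5 8 9 10 11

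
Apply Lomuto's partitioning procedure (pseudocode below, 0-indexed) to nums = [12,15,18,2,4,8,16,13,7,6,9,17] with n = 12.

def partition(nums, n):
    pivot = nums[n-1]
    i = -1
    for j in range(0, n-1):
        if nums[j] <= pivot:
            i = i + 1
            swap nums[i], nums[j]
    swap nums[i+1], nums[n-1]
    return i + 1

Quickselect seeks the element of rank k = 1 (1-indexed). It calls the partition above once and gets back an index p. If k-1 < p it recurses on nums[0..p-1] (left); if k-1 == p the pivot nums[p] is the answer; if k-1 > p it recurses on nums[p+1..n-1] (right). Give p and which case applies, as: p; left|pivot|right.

10; left

pivot = nums[11] = 17; i = -1
j=0: nums[0]=12 ≤ 17 → i=0, swap nums[0],nums[0] (no change) → [12,15,18,2,4,8,16,13,7,6,9,17]
j=1: nums[1]=15 ≤ 17 → i=1, swap nums[1],nums[1] (no change) → [12,15,18,2,4,8,16,13,7,6,9,17]
j=2: nums[2]=18 > 17 → no swap
j=3: nums[3]=2 ≤ 17 → i=2, swap nums[2],nums[3] → [12,15,2,18,4,8,16,13,7,6,9,17]
j=4: nums[4]=4 ≤ 17 → i=3, swap nums[3],nums[4] → [12,15,2,4,18,8,16,13,7,6,9,17]
j=5: nums[5]=8 ≤ 17 → i=4, swap nums[4],nums[5] → [12,15,2,4,8,18,16,13,7,6,9,17]
j=6: nums[6]=16 ≤ 17 → i=5, swap nums[5],nums[6] → [12,15,2,4,8,16,18,13,7,6,9,17]
j=7: nums[7]=13 ≤ 17 → i=6, swap nums[6],nums[7] → [12,15,2,4,8,16,13,18,7,6,9,17]
j=8: nums[8]=7 ≤ 17 → i=7, swap nums[7],nums[8] → [12,15,2,4,8,16,13,7,18,6,9,17]
j=9: nums[9]=6 ≤ 17 → i=8, swap nums[8],nums[9] → [12,15,2,4,8,16,13,7,6,18,9,17]
j=10: nums[10]=9 ≤ 17 → i=9, swap nums[9],nums[10] → [12,15,2,4,8,16,13,7,6,9,18,17]
final swap nums[10],nums[11] → [12,15,2,4,8,16,13,7,6,9,17,18]; return 10
p = 10; k-1 = 0 < 10 ⇒ left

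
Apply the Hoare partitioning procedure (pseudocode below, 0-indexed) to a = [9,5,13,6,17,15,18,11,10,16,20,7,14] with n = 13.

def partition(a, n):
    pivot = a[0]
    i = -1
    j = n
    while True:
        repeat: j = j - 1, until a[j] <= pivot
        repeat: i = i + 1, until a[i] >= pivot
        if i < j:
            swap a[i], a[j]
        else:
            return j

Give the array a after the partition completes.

[7,5,6,13,17,15,18,11,10,16,20,9,14]

pivot = a[0] = 9; i = -1, j = 13
j→11 (a[11]=7≤9), i→0 (a[0]=9≥9); i<j, swap → [7,5,13,6,17,15,18,11,10,16,20,9,14]
j→3 (a[3]=6≤9), i→2 (a[2]=13≥9); i<j, swap → [7,5,6,13,17,15,18,11,10,16,20,9,14]
j→2, i→3; i≥j, return j=2. a = [7,5,6,13,17,15,18,11,10,16,20,9,14]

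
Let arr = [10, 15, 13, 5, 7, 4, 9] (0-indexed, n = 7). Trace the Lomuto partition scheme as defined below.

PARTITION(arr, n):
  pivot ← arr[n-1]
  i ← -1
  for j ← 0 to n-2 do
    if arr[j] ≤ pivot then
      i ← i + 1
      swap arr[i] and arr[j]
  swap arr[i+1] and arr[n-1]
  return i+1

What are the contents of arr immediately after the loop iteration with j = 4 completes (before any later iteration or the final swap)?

[5, 7, 13, 10, 15, 4, 9]

pivot = arr[6] = 9; i = -1
j=0: arr[0]=10 > 9 → no swap
j=1: arr[1]=15 > 9 → no swap
j=2: arr[2]=13 > 9 → no swap
j=3: arr[3]=5 ≤ 9 → i=0, swap arr[0],arr[3] → [5, 15, 13, 10, 7, 4, 9]
j=4: arr[4]=7 ≤ 9 → i=1, swap arr[1],arr[4] → [5, 7, 13, 10, 15, 4, 9]
(after j=4) arr = [5, 7, 13, 10, 15, 4, 9]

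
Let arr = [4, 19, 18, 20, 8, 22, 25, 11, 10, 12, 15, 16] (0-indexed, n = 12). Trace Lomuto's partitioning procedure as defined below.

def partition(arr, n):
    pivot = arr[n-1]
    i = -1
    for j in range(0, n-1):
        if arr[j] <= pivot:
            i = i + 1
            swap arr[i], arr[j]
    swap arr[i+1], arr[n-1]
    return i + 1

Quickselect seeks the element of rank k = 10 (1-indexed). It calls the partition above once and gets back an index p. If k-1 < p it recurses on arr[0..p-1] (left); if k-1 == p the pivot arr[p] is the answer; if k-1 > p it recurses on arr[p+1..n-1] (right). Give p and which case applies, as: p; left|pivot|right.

pivot = arr[11] = 16; i = -1
j=0: arr[0]=4 ≤ 16 → i=0, swap arr[0],arr[0] (no change) → [4, 19, 18, 20, 8, 22, 25, 11, 10, 12, 15, 16]
j=1: arr[1]=19 > 16 → no swap
j=2: arr[2]=18 > 16 → no swap
j=3: arr[3]=20 > 16 → no swap
j=4: arr[4]=8 ≤ 16 → i=1, swap arr[1],arr[4] → [4, 8, 18, 20, 19, 22, 25, 11, 10, 12, 15, 16]
j=5: arr[5]=22 > 16 → no swap
j=6: arr[6]=25 > 16 → no swap
j=7: arr[7]=11 ≤ 16 → i=2, swap arr[2],arr[7] → [4, 8, 11, 20, 19, 22, 25, 18, 10, 12, 15, 16]
j=8: arr[8]=10 ≤ 16 → i=3, swap arr[3],arr[8] → [4, 8, 11, 10, 19, 22, 25, 18, 20, 12, 15, 16]
j=9: arr[9]=12 ≤ 16 → i=4, swap arr[4],arr[9] → [4, 8, 11, 10, 12, 22, 25, 18, 20, 19, 15, 16]
j=10: arr[10]=15 ≤ 16 → i=5, swap arr[5],arr[10] → [4, 8, 11, 10, 12, 15, 25, 18, 20, 19, 22, 16]
final swap arr[6],arr[11] → [4, 8, 11, 10, 12, 15, 16, 18, 20, 19, 22, 25]; return 6
p = 6; k-1 = 9 > 6 ⇒ right

6; right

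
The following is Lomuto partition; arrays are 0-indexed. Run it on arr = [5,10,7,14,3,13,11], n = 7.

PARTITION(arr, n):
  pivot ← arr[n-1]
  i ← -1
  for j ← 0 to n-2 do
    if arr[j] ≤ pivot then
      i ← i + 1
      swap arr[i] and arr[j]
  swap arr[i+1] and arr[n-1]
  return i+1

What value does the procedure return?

pivot=11, i=-1
j=0: 5≤11, i=0, swap(0,0) ⇒ [5,10,7,14,3,13,11]
j=1: 10≤11, i=1, swap(1,1) ⇒ [5,10,7,14,3,13,11]
j=2: 7≤11, i=2, swap(2,2) ⇒ [5,10,7,14,3,13,11]
j=3: 14>11, skip
j=4: 3≤11, i=3, swap(3,4) ⇒ [5,10,7,3,14,13,11]
j=5: 13>11, skip
swap(4,6) ⇒ [5,10,7,3,11,13,14]; return 4

4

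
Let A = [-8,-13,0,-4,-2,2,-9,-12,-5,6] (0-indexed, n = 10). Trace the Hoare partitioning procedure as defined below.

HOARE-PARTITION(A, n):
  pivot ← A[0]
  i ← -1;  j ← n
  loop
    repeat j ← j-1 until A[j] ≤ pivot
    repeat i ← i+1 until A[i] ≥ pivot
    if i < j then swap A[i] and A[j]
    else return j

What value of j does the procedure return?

pivot = A[0] = -8; i = -1, j = 10
j→7 (A[7]=-12≤-8), i→0 (A[0]=-8≥-8); i<j, swap → [-12,-13,0,-4,-2,2,-9,-8,-5,6]
j→6 (A[6]=-9≤-8), i→2 (A[2]=0≥-8); i<j, swap → [-12,-13,-9,-4,-2,2,0,-8,-5,6]
j→2, i→3; i≥j, return j=2. A = [-12,-13,-9,-4,-2,2,0,-8,-5,6]

2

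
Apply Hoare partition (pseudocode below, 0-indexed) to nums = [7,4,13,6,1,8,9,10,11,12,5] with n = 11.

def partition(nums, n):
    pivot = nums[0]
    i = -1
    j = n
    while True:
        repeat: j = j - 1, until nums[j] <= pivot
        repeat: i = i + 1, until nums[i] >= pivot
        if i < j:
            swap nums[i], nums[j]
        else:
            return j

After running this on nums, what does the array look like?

pivot = nums[0] = 7; i = -1, j = 11
j→10 (nums[10]=5≤7), i→0 (nums[0]=7≥7); i<j, swap → [5,4,13,6,1,8,9,10,11,12,7]
j→4 (nums[4]=1≤7), i→2 (nums[2]=13≥7); i<j, swap → [5,4,1,6,13,8,9,10,11,12,7]
j→3, i→4; i≥j, return j=3. nums = [5,4,1,6,13,8,9,10,11,12,7]

[5,4,1,6,13,8,9,10,11,12,7]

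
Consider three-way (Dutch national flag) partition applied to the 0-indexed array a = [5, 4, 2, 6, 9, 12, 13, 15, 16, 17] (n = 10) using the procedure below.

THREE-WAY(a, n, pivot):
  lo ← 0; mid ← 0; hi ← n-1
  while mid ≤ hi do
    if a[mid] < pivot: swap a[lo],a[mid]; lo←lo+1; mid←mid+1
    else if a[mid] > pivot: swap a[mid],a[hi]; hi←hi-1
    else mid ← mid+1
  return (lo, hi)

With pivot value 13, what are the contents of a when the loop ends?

pivot = 13; lo=0, mid=0, hi=9
a[mid]=5<13: swap a[0],a[0]; lo=1,mid=1 → [5, 4, 2, 6, 9, 12, 13, 15, 16, 17]
a[mid]=4<13: swap a[1],a[1]; lo=2,mid=2 → [5, 4, 2, 6, 9, 12, 13, 15, 16, 17]
a[mid]=2<13: swap a[2],a[2]; lo=3,mid=3 → [5, 4, 2, 6, 9, 12, 13, 15, 16, 17]
a[mid]=6<13: swap a[3],a[3]; lo=4,mid=4 → [5, 4, 2, 6, 9, 12, 13, 15, 16, 17]
a[mid]=9<13: swap a[4],a[4]; lo=5,mid=5 → [5, 4, 2, 6, 9, 12, 13, 15, 16, 17]
a[mid]=12<13: swap a[5],a[5]; lo=6,mid=6 → [5, 4, 2, 6, 9, 12, 13, 15, 16, 17]
a[mid]=13=13: mid=7
a[mid]=15>13: swap a[7],a[9]; hi=8 → [5, 4, 2, 6, 9, 12, 13, 17, 16, 15]
a[mid]=17>13: swap a[7],a[8]; hi=7 → [5, 4, 2, 6, 9, 12, 13, 16, 17, 15]
a[mid]=16>13: swap a[7],a[7]; hi=6 → [5, 4, 2, 6, 9, 12, 13, 16, 17, 15]
end: lo=6, hi=6; a = [5, 4, 2, 6, 9, 12, 13, 16, 17, 15]

[5, 4, 2, 6, 9, 12, 13, 16, 17, 15]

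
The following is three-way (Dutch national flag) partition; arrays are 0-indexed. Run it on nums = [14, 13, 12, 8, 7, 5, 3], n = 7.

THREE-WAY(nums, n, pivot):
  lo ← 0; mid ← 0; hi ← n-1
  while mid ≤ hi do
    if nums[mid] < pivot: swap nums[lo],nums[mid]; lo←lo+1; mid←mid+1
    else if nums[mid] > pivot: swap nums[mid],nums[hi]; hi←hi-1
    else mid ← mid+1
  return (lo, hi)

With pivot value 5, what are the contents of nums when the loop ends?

[3, 5, 8, 7, 12, 13, 14]

pivot = 5; lo=0, mid=0, hi=6
nums[mid]=14>5: swap nums[0],nums[6]; hi=5 → [3, 13, 12, 8, 7, 5, 14]
nums[mid]=3<5: swap nums[0],nums[0]; lo=1,mid=1 → [3, 13, 12, 8, 7, 5, 14]
nums[mid]=13>5: swap nums[1],nums[5]; hi=4 → [3, 5, 12, 8, 7, 13, 14]
nums[mid]=5=5: mid=2
nums[mid]=12>5: swap nums[2],nums[4]; hi=3 → [3, 5, 7, 8, 12, 13, 14]
nums[mid]=7>5: swap nums[2],nums[3]; hi=2 → [3, 5, 8, 7, 12, 13, 14]
nums[mid]=8>5: swap nums[2],nums[2]; hi=1 → [3, 5, 8, 7, 12, 13, 14]
end: lo=1, hi=1; nums = [3, 5, 8, 7, 12, 13, 14]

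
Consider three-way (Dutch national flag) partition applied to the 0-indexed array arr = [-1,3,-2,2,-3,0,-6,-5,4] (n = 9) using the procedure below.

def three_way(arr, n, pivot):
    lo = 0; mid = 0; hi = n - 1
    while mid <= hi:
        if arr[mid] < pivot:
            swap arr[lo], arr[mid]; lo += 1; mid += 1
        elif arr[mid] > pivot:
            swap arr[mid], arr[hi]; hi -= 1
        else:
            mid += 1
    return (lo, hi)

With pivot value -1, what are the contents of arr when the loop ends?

lo=0 mid=0 hi=8
-1=-1: mid=1
3>-1: swap(1,8), hi=7 ⇒ [-1,4,-2,2,-3,0,-6,-5,3]
4>-1: swap(1,7), hi=6 ⇒ [-1,-5,-2,2,-3,0,-6,4,3]
-5<-1: swap(0,1), lo=1 mid=2 ⇒ [-5,-1,-2,2,-3,0,-6,4,3]
-2<-1: swap(1,2), lo=2 mid=3 ⇒ [-5,-2,-1,2,-3,0,-6,4,3]
2>-1: swap(3,6), hi=5 ⇒ [-5,-2,-1,-6,-3,0,2,4,3]
-6<-1: swap(2,3), lo=3 mid=4 ⇒ [-5,-2,-6,-1,-3,0,2,4,3]
-3<-1: swap(3,4), lo=4 mid=5 ⇒ [-5,-2,-6,-3,-1,0,2,4,3]
0>-1: swap(5,5), hi=4 ⇒ [-5,-2,-6,-3,-1,0,2,4,3]
done. lo=4 hi=4; arr=[-5,-2,-6,-3,-1,0,2,4,3]

[-5,-2,-6,-3,-1,0,2,4,3]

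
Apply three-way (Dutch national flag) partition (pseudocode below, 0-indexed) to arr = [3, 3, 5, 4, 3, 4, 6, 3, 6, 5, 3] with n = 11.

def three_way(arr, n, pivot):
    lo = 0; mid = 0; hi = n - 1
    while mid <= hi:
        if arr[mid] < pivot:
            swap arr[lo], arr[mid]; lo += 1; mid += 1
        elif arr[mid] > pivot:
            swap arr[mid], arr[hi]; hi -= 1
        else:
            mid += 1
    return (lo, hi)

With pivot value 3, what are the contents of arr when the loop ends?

[3, 3, 3, 3, 3, 6, 4, 6, 5, 4, 5]

pivot = 3; lo=0, mid=0, hi=10
arr[mid]=3=3: mid=1
arr[mid]=3=3: mid=2
arr[mid]=5>3: swap arr[2],arr[10]; hi=9 → [3, 3, 3, 4, 3, 4, 6, 3, 6, 5, 5]
arr[mid]=3=3: mid=3
arr[mid]=4>3: swap arr[3],arr[9]; hi=8 → [3, 3, 3, 5, 3, 4, 6, 3, 6, 4, 5]
arr[mid]=5>3: swap arr[3],arr[8]; hi=7 → [3, 3, 3, 6, 3, 4, 6, 3, 5, 4, 5]
arr[mid]=6>3: swap arr[3],arr[7]; hi=6 → [3, 3, 3, 3, 3, 4, 6, 6, 5, 4, 5]
arr[mid]=3=3: mid=4
arr[mid]=3=3: mid=5
arr[mid]=4>3: swap arr[5],arr[6]; hi=5 → [3, 3, 3, 3, 3, 6, 4, 6, 5, 4, 5]
arr[mid]=6>3: swap arr[5],arr[5]; hi=4 → [3, 3, 3, 3, 3, 6, 4, 6, 5, 4, 5]
end: lo=0, hi=4; arr = [3, 3, 3, 3, 3, 6, 4, 6, 5, 4, 5]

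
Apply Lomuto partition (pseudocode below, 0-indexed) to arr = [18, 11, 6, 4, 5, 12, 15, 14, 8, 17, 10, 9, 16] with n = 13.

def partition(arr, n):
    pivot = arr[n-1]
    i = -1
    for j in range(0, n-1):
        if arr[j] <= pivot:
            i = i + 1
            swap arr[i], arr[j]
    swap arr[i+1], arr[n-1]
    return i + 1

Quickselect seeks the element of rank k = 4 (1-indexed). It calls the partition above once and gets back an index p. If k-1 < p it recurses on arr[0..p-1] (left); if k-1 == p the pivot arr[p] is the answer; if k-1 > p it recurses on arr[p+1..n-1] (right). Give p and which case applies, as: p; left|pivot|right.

10; left

pivot = arr[12] = 16; i = -1
j=0: arr[0]=18 > 16 → no swap
j=1: arr[1]=11 ≤ 16 → i=0, swap arr[0],arr[1] → [11, 18, 6, 4, 5, 12, 15, 14, 8, 17, 10, 9, 16]
j=2: arr[2]=6 ≤ 16 → i=1, swap arr[1],arr[2] → [11, 6, 18, 4, 5, 12, 15, 14, 8, 17, 10, 9, 16]
j=3: arr[3]=4 ≤ 16 → i=2, swap arr[2],arr[3] → [11, 6, 4, 18, 5, 12, 15, 14, 8, 17, 10, 9, 16]
j=4: arr[4]=5 ≤ 16 → i=3, swap arr[3],arr[4] → [11, 6, 4, 5, 18, 12, 15, 14, 8, 17, 10, 9, 16]
j=5: arr[5]=12 ≤ 16 → i=4, swap arr[4],arr[5] → [11, 6, 4, 5, 12, 18, 15, 14, 8, 17, 10, 9, 16]
j=6: arr[6]=15 ≤ 16 → i=5, swap arr[5],arr[6] → [11, 6, 4, 5, 12, 15, 18, 14, 8, 17, 10, 9, 16]
j=7: arr[7]=14 ≤ 16 → i=6, swap arr[6],arr[7] → [11, 6, 4, 5, 12, 15, 14, 18, 8, 17, 10, 9, 16]
j=8: arr[8]=8 ≤ 16 → i=7, swap arr[7],arr[8] → [11, 6, 4, 5, 12, 15, 14, 8, 18, 17, 10, 9, 16]
j=9: arr[9]=17 > 16 → no swap
j=10: arr[10]=10 ≤ 16 → i=8, swap arr[8],arr[10] → [11, 6, 4, 5, 12, 15, 14, 8, 10, 17, 18, 9, 16]
j=11: arr[11]=9 ≤ 16 → i=9, swap arr[9],arr[11] → [11, 6, 4, 5, 12, 15, 14, 8, 10, 9, 18, 17, 16]
final swap arr[10],arr[12] → [11, 6, 4, 5, 12, 15, 14, 8, 10, 9, 16, 17, 18]; return 10
p = 10; k-1 = 3 < 10 ⇒ left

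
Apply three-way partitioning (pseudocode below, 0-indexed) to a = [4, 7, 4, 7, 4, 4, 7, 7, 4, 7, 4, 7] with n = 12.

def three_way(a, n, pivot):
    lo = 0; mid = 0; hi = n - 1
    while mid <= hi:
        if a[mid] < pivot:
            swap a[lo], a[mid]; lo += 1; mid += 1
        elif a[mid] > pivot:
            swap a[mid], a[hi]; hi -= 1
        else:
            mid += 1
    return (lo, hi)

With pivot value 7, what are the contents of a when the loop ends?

lo=0 mid=0 hi=11
4<7: swap(0,0), lo=1 mid=1 ⇒ [4, 7, 4, 7, 4, 4, 7, 7, 4, 7, 4, 7]
7=7: mid=2
4<7: swap(1,2), lo=2 mid=3 ⇒ [4, 4, 7, 7, 4, 4, 7, 7, 4, 7, 4, 7]
7=7: mid=4
4<7: swap(2,4), lo=3 mid=5 ⇒ [4, 4, 4, 7, 7, 4, 7, 7, 4, 7, 4, 7]
4<7: swap(3,5), lo=4 mid=6 ⇒ [4, 4, 4, 4, 7, 7, 7, 7, 4, 7, 4, 7]
7=7: mid=7
7=7: mid=8
4<7: swap(4,8), lo=5 mid=9 ⇒ [4, 4, 4, 4, 4, 7, 7, 7, 7, 7, 4, 7]
7=7: mid=10
4<7: swap(5,10), lo=6 mid=11 ⇒ [4, 4, 4, 4, 4, 4, 7, 7, 7, 7, 7, 7]
7=7: mid=12
done. lo=6 hi=11; a=[4, 4, 4, 4, 4, 4, 7, 7, 7, 7, 7, 7]

[4, 4, 4, 4, 4, 4, 7, 7, 7, 7, 7, 7]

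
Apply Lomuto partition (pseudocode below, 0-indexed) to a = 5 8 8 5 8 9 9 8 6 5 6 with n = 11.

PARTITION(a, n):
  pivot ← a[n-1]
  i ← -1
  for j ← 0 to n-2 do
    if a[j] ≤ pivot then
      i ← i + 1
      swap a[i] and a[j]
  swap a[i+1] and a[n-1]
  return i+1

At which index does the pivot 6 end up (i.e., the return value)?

4

pivot = a[10] = 6; i = -1
j=0: a[0]=5 ≤ 6 → i=0, swap a[0],a[0] (no change) → 5 8 8 5 8 9 9 8 6 5 6
j=1: a[1]=8 > 6 → no swap
j=2: a[2]=8 > 6 → no swap
j=3: a[3]=5 ≤ 6 → i=1, swap a[1],a[3] → 5 5 8 8 8 9 9 8 6 5 6
j=4: a[4]=8 > 6 → no swap
j=5: a[5]=9 > 6 → no swap
j=6: a[6]=9 > 6 → no swap
j=7: a[7]=8 > 6 → no swap
j=8: a[8]=6 ≤ 6 → i=2, swap a[2],a[8] → 5 5 6 8 8 9 9 8 8 5 6
j=9: a[9]=5 ≤ 6 → i=3, swap a[3],a[9] → 5 5 6 5 8 9 9 8 8 8 6
final swap a[4],a[10] → 5 5 6 5 6 9 9 8 8 8 8; return 4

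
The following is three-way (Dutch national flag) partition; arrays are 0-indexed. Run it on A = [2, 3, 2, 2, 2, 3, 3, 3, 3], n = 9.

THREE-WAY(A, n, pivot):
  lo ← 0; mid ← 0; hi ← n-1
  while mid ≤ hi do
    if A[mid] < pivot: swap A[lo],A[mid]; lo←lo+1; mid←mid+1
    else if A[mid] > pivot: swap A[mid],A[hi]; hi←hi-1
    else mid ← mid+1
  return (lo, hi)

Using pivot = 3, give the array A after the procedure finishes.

[2, 2, 2, 2, 3, 3, 3, 3, 3]

pivot = 3; lo=0, mid=0, hi=8
A[mid]=2<3: swap A[0],A[0]; lo=1,mid=1 → [2, 3, 2, 2, 2, 3, 3, 3, 3]
A[mid]=3=3: mid=2
A[mid]=2<3: swap A[1],A[2]; lo=2,mid=3 → [2, 2, 3, 2, 2, 3, 3, 3, 3]
A[mid]=2<3: swap A[2],A[3]; lo=3,mid=4 → [2, 2, 2, 3, 2, 3, 3, 3, 3]
A[mid]=2<3: swap A[3],A[4]; lo=4,mid=5 → [2, 2, 2, 2, 3, 3, 3, 3, 3]
A[mid]=3=3: mid=6
A[mid]=3=3: mid=7
A[mid]=3=3: mid=8
A[mid]=3=3: mid=9
end: lo=4, hi=8; A = [2, 2, 2, 2, 3, 3, 3, 3, 3]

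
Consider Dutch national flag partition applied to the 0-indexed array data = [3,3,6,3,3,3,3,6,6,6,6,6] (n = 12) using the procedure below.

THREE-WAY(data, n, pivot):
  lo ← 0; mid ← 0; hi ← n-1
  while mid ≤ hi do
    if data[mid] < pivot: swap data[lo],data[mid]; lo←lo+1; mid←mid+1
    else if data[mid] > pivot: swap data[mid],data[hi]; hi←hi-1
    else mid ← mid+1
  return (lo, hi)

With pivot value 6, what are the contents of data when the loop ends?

pivot = 6; lo=0, mid=0, hi=11
data[mid]=3<6: swap data[0],data[0]; lo=1,mid=1 → [3,3,6,3,3,3,3,6,6,6,6,6]
data[mid]=3<6: swap data[1],data[1]; lo=2,mid=2 → [3,3,6,3,3,3,3,6,6,6,6,6]
data[mid]=6=6: mid=3
data[mid]=3<6: swap data[2],data[3]; lo=3,mid=4 → [3,3,3,6,3,3,3,6,6,6,6,6]
data[mid]=3<6: swap data[3],data[4]; lo=4,mid=5 → [3,3,3,3,6,3,3,6,6,6,6,6]
data[mid]=3<6: swap data[4],data[5]; lo=5,mid=6 → [3,3,3,3,3,6,3,6,6,6,6,6]
data[mid]=3<6: swap data[5],data[6]; lo=6,mid=7 → [3,3,3,3,3,3,6,6,6,6,6,6]
data[mid]=6=6: mid=8
data[mid]=6=6: mid=9
data[mid]=6=6: mid=10
data[mid]=6=6: mid=11
data[mid]=6=6: mid=12
end: lo=6, hi=11; data = [3,3,3,3,3,3,6,6,6,6,6,6]

[3,3,3,3,3,3,6,6,6,6,6,6]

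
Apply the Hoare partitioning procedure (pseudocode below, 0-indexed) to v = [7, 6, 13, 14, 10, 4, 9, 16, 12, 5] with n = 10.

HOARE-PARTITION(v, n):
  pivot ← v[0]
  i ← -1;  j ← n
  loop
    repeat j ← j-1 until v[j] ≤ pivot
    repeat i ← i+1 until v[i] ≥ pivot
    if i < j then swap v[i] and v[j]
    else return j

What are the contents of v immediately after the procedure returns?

pivot=7
j stops at 9 (5), i stops at 0 (7); swap ⇒ [5, 6, 13, 14, 10, 4, 9, 16, 12, 7]
j stops at 5 (4), i stops at 2 (13); swap ⇒ [5, 6, 4, 14, 10, 13, 9, 16, 12, 7]
j stops at 2, i stops at 3; i≥j ⇒ return 2. v=[5, 6, 4, 14, 10, 13, 9, 16, 12, 7]

[5, 6, 4, 14, 10, 13, 9, 16, 12, 7]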